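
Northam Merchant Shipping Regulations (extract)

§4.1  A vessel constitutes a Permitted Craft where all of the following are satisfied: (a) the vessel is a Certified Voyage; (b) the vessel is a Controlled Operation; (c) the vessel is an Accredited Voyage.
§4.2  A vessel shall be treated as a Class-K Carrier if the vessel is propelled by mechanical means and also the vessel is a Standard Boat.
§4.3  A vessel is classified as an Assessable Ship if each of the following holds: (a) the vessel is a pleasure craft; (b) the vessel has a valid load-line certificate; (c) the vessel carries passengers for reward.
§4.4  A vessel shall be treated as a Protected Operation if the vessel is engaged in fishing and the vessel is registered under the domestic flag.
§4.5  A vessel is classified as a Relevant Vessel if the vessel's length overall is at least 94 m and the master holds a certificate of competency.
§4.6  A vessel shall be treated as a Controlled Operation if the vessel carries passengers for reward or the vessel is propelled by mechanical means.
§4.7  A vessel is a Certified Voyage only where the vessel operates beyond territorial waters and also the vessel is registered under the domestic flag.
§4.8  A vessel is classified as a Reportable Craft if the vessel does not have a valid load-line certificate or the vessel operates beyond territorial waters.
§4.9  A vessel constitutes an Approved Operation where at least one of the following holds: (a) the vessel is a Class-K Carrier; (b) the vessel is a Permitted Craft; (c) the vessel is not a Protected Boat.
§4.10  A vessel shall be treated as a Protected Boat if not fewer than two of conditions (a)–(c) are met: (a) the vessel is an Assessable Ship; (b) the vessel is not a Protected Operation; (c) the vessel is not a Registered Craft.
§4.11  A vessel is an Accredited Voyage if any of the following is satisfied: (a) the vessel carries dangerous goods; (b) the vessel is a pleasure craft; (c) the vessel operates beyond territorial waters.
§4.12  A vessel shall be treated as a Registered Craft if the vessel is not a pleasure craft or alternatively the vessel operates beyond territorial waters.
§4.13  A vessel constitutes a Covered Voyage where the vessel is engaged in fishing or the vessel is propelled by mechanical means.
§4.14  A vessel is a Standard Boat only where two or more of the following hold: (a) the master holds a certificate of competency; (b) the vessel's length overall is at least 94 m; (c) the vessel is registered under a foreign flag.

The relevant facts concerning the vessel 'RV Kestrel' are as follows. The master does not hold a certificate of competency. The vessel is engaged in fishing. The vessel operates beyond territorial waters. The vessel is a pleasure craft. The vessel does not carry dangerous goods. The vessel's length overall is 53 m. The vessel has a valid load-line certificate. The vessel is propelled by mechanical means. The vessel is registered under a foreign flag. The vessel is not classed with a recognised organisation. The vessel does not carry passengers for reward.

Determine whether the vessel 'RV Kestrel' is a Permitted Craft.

§4.7 — Certified Voyage: [the vessel operates beyond territorial waters? yes] AND [the vessel is registered under the domestic flag? no] → not satisfied.
§4.6 — Controlled Operation: [the vessel carries passengers for reward? no] OR [the vessel is propelled by mechanical means? yes] → satisfied.
§4.11 — Accredited Voyage: [the vessel carries dangerous goods? no] OR [the vessel is a pleasure craft? yes] OR [the vessel operates beyond territorial waters? yes] → satisfied.
§4.1 — Permitted Craft: [Certified Voyage (§4.7)? no] AND [Controlled Operation (§4.6)? yes] AND [Accredited Voyage (§4.11)? yes] → not satisfied.

No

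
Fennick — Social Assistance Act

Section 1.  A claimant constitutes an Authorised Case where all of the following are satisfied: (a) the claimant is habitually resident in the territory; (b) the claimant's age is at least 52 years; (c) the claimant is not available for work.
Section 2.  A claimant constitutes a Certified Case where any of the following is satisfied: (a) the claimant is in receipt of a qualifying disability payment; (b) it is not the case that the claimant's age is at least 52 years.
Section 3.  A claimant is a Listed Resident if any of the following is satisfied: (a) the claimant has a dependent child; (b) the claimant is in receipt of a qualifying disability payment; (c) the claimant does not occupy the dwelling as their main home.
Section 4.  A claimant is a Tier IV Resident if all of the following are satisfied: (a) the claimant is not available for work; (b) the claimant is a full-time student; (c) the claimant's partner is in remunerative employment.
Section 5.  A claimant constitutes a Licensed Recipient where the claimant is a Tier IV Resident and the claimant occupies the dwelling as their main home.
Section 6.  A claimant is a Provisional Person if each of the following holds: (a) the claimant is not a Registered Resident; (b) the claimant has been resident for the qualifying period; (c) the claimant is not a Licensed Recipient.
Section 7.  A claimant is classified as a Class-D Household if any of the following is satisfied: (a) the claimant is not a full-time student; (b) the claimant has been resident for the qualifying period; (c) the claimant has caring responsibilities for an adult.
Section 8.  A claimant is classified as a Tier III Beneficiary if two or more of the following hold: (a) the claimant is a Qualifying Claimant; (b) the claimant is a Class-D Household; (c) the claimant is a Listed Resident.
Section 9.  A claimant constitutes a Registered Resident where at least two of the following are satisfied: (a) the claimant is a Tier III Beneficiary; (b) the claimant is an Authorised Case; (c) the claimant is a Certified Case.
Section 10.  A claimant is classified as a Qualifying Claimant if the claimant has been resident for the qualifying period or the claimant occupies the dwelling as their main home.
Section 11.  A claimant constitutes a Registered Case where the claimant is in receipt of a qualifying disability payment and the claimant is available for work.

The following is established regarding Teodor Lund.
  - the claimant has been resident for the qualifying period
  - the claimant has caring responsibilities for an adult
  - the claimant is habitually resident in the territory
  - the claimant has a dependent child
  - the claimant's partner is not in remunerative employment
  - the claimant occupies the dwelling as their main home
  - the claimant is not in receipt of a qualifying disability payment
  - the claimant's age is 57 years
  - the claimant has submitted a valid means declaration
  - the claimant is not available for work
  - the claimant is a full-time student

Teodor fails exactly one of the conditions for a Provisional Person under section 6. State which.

Registered Resident

section 10 — Qualifying Claimant: [the claimant has been resident for the qualifying period? yes] OR [the claimant occupies the dwelling as their main home? yes] → satisfied.
section 7 — Class-D Household: [the claimant is not a full-time student? no] OR [the claimant has been resident for the qualifying period? yes] OR [the claimant has caring responsibilities for an adult? yes] → satisfied.
section 3 — Listed Resident: [the claimant has a dependent child? yes] OR [the claimant is in receipt of a qualifying disability payment? no] OR [the claimant does not occupy the dwelling as their main home? no] → satisfied.
section 8 — Tier III Beneficiary: Qualifying Claimant (section 10)? yes; Class-D Household (section 7)? yes; Listed Resident (section 3)? yes — 3 of 3 hold (need ≥2) → satisfied.
section 1 — Authorised Case: [the claimant is habitually resident in the territory? yes] AND [claimant's age: 57 years ≥ 52 years? yes] AND [the claimant is not available for work? yes] → satisfied.
section 2 — Certified Case: [the claimant is in receipt of a qualifying disability payment? no] OR [claimant's age: 57 years ≥ 52 years? yes, so negated condition no] → not satisfied.
section 9 — Registered Resident: Tier III Beneficiary (section 8)? yes; Authorised Case (section 1)? yes; Certified Case (section 2)? no — 2 of 3 hold (need ≥2) → satisfied.
section 4 — Tier IV Resident: [the claimant is not available for work? yes] AND [the claimant is a full-time student? yes] AND [the claimant's partner is in remunerative employment? no] → not satisfied.
section 5 — Licensed Recipient: [Tier IV Resident (section 4)? no] AND [the claimant occupies the dwelling as their main home? yes] → not satisfied.
section 6 — Provisional Person: [not a Registered Resident (section 9)? no] AND [the claimant has been resident for the qualifying period? yes] AND [not a Licensed Recipient (section 5)? yes] → not satisfied.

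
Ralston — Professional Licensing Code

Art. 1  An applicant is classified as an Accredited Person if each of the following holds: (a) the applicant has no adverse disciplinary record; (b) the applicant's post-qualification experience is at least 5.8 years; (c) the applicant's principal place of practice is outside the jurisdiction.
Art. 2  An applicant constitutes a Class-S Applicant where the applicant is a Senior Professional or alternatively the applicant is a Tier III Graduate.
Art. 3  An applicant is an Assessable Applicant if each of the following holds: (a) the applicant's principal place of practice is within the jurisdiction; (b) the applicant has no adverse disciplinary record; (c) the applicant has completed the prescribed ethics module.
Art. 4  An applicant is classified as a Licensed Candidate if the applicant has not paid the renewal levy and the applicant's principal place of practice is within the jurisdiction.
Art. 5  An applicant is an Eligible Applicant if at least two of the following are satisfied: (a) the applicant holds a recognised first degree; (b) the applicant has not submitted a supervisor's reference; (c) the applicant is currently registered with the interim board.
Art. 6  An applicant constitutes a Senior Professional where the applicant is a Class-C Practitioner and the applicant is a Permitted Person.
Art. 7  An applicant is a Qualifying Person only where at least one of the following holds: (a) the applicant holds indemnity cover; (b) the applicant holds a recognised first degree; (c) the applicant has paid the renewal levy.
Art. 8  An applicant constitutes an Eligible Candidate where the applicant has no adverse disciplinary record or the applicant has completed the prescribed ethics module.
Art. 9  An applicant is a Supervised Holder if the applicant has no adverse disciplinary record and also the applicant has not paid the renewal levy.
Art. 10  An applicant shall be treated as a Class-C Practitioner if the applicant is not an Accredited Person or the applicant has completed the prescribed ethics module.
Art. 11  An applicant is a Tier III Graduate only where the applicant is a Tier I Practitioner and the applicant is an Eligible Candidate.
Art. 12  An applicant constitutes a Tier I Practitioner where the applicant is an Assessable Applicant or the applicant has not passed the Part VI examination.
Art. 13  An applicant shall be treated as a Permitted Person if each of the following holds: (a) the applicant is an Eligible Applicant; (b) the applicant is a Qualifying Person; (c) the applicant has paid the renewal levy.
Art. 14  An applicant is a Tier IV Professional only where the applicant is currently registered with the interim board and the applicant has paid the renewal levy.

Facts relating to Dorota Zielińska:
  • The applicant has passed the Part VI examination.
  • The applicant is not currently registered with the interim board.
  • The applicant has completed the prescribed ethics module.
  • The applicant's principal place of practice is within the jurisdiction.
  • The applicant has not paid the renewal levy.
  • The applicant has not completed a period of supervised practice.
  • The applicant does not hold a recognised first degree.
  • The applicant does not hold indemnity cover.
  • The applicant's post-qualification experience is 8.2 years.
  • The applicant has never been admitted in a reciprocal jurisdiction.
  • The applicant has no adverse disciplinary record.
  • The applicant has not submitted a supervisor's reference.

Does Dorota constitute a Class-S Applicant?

Under article 1: the applicant has no adverse disciplinary record? yes; and applicant's post-qualification experience: 8.2 years ≥ 5.8 years? yes; and the applicant's principal place of practice is outside the jurisdiction? no. So the applicant is not an Accredited Person.
Under article 10: not an Accredited Person (article 1)? yes; or the applicant has completed the prescribed ethics module? yes. So the applicant is a Class-C Practitioner.
Under article 5: the applicant holds a recognised first degree? no; the applicant has not submitted a supervisor's reference? yes; the applicant is currently registered with the interim board? no — 1 of 3 hold (need ≥2) → not satisfied.
Under article 7: the applicant holds indemnity cover? no; or the applicant holds a recognised first degree? no; or the applicant has paid the renewal levy? no. So the applicant is not a Qualifying Person.
Under article 13: Eligible Applicant (article 5)? no; and Qualifying Person (article 7)? no; and the applicant has paid the renewal levy? no. So the applicant is not a Permitted Person.
Under article 6: Class-C Practitioner (article 10)? yes; and Permitted Person (article 13)? no. So the applicant is not a Senior Professional.
Under article 3: the applicant's principal place of practice is within the jurisdiction? yes; and the applicant has no adverse disciplinary record? yes; and the applicant has completed the prescribed ethics module? yes. So the applicant is an Assessable Applicant.
Under article 12: Assessable Applicant (article 3)? yes; or the applicant has not passed the Part VI examination? no. So the applicant is a Tier I Practitioner.
Under article 8: the applicant has no adverse disciplinary record? yes; or the applicant has completed the prescribed ethics module? yes. So the applicant is an Eligible Candidate.
Under article 11: Tier I Practitioner (article 12)? yes; and Eligible Candidate (article 8)? yes. So the applicant is a Tier III Graduate.
Under article 2: Senior Professional (article 6)? no; or Tier III Graduate (article 11)? yes. So the applicant is a Class-S Applicant.

Yes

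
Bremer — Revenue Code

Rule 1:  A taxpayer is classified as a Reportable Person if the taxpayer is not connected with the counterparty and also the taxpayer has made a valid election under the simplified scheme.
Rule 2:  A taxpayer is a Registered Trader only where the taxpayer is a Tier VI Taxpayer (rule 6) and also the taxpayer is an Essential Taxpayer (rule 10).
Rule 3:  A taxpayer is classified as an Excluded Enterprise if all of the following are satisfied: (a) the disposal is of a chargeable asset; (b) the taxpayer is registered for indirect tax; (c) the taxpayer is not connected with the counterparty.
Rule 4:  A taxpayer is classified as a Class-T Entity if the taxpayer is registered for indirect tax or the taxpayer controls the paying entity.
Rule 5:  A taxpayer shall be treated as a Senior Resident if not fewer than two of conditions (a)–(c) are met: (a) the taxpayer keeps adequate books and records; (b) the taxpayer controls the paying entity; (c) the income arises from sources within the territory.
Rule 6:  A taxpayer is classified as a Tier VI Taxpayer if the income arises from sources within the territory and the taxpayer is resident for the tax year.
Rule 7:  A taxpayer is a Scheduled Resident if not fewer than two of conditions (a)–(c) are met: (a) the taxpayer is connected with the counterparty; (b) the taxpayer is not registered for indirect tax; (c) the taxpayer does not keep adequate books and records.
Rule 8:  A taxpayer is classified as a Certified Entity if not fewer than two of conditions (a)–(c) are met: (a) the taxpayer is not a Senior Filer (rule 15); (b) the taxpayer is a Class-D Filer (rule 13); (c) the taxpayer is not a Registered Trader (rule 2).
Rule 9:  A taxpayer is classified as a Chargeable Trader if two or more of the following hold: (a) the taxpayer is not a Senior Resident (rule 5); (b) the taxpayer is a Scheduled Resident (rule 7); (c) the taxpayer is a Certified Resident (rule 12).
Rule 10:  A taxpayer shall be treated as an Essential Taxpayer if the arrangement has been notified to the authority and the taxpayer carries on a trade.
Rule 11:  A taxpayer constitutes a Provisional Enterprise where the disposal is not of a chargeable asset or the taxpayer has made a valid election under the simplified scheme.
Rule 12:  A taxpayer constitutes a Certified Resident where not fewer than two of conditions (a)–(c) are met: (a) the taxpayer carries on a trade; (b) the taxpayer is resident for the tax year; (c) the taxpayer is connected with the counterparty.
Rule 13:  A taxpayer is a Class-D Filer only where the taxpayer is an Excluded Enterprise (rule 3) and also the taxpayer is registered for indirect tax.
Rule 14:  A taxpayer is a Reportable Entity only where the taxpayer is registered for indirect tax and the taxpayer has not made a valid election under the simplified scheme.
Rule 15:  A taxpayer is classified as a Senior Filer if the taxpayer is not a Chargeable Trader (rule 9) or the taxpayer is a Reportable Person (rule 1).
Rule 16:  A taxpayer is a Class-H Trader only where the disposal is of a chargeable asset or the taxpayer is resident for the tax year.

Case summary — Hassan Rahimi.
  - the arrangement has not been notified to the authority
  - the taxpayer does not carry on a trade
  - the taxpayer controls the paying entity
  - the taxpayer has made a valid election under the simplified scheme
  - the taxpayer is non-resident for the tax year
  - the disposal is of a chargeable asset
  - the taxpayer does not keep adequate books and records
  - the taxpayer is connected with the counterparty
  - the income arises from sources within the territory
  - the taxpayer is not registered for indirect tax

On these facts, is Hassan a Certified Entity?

No

rule 5 — Senior Resident: the taxpayer keeps adequate books and records? no; the taxpayer controls the paying entity? yes; the income arises from sources within the territory? yes — 2 of 3 hold (need ≥2) → satisfied.
rule 7 — Scheduled Resident: the taxpayer is connected with the counterparty? yes; the taxpayer is not registered for indirect tax? yes; the taxpayer does not keep adequate books and records? yes — 3 of 3 hold (need ≥2) → satisfied.
rule 12 — Certified Resident: the taxpayer carries on a trade? no; the taxpayer is resident for the tax year? no; the taxpayer is connected with the counterparty? yes — 1 of 3 hold (need ≥2) → not satisfied.
rule 9 — Chargeable Trader: not a Senior Resident (rule 5)? no; Scheduled Resident (rule 7)? yes; Certified Resident (rule 12)? no — 1 of 3 hold (need ≥2) → not satisfied.
rule 1 — Reportable Person: [the taxpayer is not connected with the counterparty? no] AND [the taxpayer has made a valid election under the simplified scheme? yes] → not satisfied.
rule 15 — Senior Filer: [not a Chargeable Trader (rule 9)? yes] OR [Reportable Person (rule 1)? no] → satisfied.
rule 3 — Excluded Enterprise: [the disposal is of a chargeable asset? yes] AND [the taxpayer is registered for indirect tax? no] AND [the taxpayer is not connected with the counterparty? no] → not satisfied.
rule 13 — Class-D Filer: [Excluded Enterprise (rule 3)? no] AND [the taxpayer is registered for indirect tax? no] → not satisfied.
rule 6 — Tier VI Taxpayer: [the income arises from sources within the territory? yes] AND [the taxpayer is resident for the tax year? no] → not satisfied.
rule 10 — Essential Taxpayer: [the arrangement has been notified to the authority? no] AND [the taxpayer carries on a trade? no] → not satisfied.
rule 2 — Registered Trader: [Tier VI Taxpayer (rule 6)? no] AND [Essential Taxpayer (rule 10)? no] → not satisfied.
rule 8 — Certified Entity: not a Senior Filer (rule 15)? no; Class-D Filer (rule 13)? no; not a Registered Trader (rule 2)? yes — 1 of 3 hold (need ≥2) → not satisfied.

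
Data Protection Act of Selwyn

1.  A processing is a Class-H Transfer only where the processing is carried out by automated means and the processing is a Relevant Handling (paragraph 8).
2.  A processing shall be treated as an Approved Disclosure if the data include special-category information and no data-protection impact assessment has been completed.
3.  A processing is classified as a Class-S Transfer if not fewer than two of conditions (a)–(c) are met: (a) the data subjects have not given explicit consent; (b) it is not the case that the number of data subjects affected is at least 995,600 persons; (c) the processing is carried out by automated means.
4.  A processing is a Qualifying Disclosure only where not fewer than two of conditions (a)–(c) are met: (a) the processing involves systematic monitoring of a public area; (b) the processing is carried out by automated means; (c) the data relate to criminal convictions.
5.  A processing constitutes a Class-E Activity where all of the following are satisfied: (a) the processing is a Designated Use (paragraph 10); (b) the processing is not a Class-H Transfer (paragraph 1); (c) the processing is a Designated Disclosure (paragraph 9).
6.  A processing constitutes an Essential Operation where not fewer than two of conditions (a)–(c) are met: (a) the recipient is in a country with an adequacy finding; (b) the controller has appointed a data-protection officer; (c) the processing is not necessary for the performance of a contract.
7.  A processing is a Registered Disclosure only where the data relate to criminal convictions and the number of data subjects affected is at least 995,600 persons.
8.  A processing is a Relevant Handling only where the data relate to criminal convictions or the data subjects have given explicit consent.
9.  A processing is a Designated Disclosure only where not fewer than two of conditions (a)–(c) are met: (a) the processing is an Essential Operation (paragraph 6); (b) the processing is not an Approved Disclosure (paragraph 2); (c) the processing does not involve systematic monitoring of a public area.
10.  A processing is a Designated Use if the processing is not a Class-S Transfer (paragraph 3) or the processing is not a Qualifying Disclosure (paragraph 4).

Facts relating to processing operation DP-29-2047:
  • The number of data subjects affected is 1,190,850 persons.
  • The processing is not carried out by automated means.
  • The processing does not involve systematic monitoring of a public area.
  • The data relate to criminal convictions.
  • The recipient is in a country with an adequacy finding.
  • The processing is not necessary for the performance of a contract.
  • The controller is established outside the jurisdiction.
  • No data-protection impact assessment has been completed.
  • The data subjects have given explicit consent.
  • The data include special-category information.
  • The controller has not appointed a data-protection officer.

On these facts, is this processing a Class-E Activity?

Yes

Under paragraph 3: the data subjects have not given explicit consent? no; number of data subjects affected: 1,190,850 persons ≥ 995,600 persons? yes, so negated condition no; the processing is carried out by automated means? no — 0 of 3 hold (need ≥2) → not satisfied.
Under paragraph 4: the processing involves systematic monitoring of a public area? no; the processing is carried out by automated means? no; the data relate to criminal convictions? yes — 1 of 3 hold (need ≥2) → not satisfied.
Under paragraph 10: not a Class-S Transfer (paragraph 3)? yes; or not a Qualifying Disclosure (paragraph 4)? yes. So the processing is a Designated Use.
Under paragraph 8: the data relate to criminal convictions? yes; or the data subjects have given explicit consent? yes. So the processing is a Relevant Handling.
Under paragraph 1: the processing is carried out by automated means? no; and Relevant Handling (paragraph 8)? yes. So the processing is not a Class-H Transfer.
Under paragraph 6: the recipient is in a country with an adequacy finding? yes; the controller has appointed a data-protection officer? no; the processing is not necessary for the performance of a contract? yes — 2 of 3 hold (need ≥2) → satisfied.
Under paragraph 2: the data include special-category information? yes; and no data-protection impact assessment has been completed? yes. So the processing is an Approved Disclosure.
Under paragraph 9: Essential Operation (paragraph 6)? yes; not an Approved Disclosure (paragraph 2)? no; the processing does not involve systematic monitoring of a public area? yes — 2 of 3 hold (need ≥2) → satisfied.
Under paragraph 5: Designated Use (paragraph 10)? yes; and not a Class-H Transfer (paragraph 1)? yes; and Designated Disclosure (paragraph 9)? yes. So the processing is a Class-E Activity.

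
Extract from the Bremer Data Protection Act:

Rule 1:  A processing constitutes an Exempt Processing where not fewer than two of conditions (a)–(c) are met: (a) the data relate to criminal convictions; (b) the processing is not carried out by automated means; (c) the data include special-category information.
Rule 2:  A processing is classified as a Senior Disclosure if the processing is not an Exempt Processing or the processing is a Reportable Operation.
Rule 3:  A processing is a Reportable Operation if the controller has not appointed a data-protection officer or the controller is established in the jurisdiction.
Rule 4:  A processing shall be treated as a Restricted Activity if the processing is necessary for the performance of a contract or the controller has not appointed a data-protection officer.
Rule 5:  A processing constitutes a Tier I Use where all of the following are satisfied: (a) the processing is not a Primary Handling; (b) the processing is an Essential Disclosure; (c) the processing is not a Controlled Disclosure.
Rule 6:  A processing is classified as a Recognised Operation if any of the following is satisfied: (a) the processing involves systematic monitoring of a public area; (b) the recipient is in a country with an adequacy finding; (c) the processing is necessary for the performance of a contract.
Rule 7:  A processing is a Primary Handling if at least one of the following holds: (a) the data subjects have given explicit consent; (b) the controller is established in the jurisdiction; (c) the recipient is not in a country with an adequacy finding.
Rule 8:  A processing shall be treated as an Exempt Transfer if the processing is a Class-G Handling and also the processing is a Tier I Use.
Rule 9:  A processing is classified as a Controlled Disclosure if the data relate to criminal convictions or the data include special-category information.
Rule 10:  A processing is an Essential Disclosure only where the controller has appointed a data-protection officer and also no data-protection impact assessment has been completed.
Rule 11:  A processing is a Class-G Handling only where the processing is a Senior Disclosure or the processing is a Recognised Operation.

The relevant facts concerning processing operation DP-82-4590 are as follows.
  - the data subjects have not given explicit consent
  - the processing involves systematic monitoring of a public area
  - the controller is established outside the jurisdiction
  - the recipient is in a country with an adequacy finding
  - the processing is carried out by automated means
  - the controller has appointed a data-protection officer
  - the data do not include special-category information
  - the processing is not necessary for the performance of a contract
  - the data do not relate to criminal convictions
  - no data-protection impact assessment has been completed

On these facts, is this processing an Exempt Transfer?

rule 1 — Exempt Processing: the data relate to criminal convictions? no; the processing is not carried out by automated means? no; the data include special-category information? no — 0 of 3 hold (need ≥2) → not satisfied.
rule 3 — Reportable Operation: [the controller has not appointed a data-protection officer? no] OR [the controller is established in the jurisdiction? no] → not satisfied.
rule 2 — Senior Disclosure: [not an Exempt Processing (rule 1)? yes] OR [Reportable Operation (rule 3)? no] → satisfied.
rule 6 — Recognised Operation: [the processing involves systematic monitoring of a public area? yes] OR [the recipient is in a country with an adequacy finding? yes] OR [the processing is necessary for the performance of a contract? no] → satisfied.
rule 11 — Class-G Handling: [Senior Disclosure (rule 2)? yes] OR [Recognised Operation (rule 6)? yes] → satisfied.
rule 7 — Primary Handling: [the data subjects have given explicit consent? no] OR [the controller is established in the jurisdiction? no] OR [the recipient is not in a country with an adequacy finding? no] → not satisfied.
rule 10 — Essential Disclosure: [the controller has appointed a data-protection officer? yes] AND [no data-protection impact assessment has been completed? yes] → satisfied.
rule 9 — Controlled Disclosure: [the data relate to criminal convictions? no] OR [the data include special-category information? no] → not satisfied.
rule 5 — Tier I Use: [not a Primary Handling (rule 7)? yes] AND [Essential Disclosure (rule 10)? yes] AND [not a Controlled Disclosure (rule 9)? yes] → satisfied.
rule 8 — Exempt Transfer: [Class-G Handling (rule 11)? yes] AND [Tier I Use (rule 5)? yes] → satisfied.

Yes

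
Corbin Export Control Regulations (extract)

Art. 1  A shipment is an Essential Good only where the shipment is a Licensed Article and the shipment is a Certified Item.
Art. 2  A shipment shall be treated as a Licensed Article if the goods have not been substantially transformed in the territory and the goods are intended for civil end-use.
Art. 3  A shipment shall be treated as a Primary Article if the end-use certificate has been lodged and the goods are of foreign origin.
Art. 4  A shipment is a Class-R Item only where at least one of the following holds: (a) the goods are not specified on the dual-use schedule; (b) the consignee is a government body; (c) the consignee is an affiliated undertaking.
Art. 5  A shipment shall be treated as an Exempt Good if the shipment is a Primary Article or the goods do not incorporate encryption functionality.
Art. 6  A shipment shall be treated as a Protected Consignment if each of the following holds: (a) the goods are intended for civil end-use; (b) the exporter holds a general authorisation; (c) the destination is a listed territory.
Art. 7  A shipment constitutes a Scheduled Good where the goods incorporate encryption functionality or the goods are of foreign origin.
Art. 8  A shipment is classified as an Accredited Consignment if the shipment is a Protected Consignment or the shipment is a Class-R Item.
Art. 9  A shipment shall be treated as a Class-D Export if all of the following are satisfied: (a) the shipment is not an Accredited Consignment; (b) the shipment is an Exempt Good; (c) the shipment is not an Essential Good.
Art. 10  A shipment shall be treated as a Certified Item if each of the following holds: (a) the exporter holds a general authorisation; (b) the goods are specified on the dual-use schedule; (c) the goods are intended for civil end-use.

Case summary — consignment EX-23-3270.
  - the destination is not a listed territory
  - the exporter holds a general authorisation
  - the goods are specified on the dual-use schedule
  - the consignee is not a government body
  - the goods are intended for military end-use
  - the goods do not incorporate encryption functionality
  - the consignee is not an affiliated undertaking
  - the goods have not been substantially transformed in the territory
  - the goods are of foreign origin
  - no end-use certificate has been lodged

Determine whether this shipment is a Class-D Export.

Yes

article 6 — Protected Consignment: [the goods are intended for civil end-use? no] AND [the exporter holds a general authorisation? yes] AND [the destination is a listed territory? no] → not satisfied.
article 4 — Class-R Item: [the goods are not specified on the dual-use schedule? no] OR [the consignee is a government body? no] OR [the consignee is an affiliated undertaking? no] → not satisfied.
article 8 — Accredited Consignment: [Protected Consignment (article 6)? no] OR [Class-R Item (article 4)? no] → not satisfied.
article 3 — Primary Article: [the end-use certificate has been lodged? no] AND [the goods are of foreign origin? yes] → not satisfied.
article 5 — Exempt Good: [Primary Article (article 3)? no] OR [the goods do not incorporate encryption functionality? yes] → satisfied.
article 2 — Licensed Article: [the goods have not been substantially transformed in the territory? yes] AND [the goods are intended for civil end-use? no] → not satisfied.
article 10 — Certified Item: [the exporter holds a general authorisation? yes] AND [the goods are specified on the dual-use schedule? yes] AND [the goods are intended for civil end-use? no] → not satisfied.
article 1 — Essential Good: [Licensed Article (article 2)? no] AND [Certified Item (article 10)? no] → not satisfied.
article 9 — Class-D Export: [not an Accredited Consignment (article 8)? yes] AND [Exempt Good (article 5)? yes] AND [not an Essential Good (article 1)? yes] → satisfied.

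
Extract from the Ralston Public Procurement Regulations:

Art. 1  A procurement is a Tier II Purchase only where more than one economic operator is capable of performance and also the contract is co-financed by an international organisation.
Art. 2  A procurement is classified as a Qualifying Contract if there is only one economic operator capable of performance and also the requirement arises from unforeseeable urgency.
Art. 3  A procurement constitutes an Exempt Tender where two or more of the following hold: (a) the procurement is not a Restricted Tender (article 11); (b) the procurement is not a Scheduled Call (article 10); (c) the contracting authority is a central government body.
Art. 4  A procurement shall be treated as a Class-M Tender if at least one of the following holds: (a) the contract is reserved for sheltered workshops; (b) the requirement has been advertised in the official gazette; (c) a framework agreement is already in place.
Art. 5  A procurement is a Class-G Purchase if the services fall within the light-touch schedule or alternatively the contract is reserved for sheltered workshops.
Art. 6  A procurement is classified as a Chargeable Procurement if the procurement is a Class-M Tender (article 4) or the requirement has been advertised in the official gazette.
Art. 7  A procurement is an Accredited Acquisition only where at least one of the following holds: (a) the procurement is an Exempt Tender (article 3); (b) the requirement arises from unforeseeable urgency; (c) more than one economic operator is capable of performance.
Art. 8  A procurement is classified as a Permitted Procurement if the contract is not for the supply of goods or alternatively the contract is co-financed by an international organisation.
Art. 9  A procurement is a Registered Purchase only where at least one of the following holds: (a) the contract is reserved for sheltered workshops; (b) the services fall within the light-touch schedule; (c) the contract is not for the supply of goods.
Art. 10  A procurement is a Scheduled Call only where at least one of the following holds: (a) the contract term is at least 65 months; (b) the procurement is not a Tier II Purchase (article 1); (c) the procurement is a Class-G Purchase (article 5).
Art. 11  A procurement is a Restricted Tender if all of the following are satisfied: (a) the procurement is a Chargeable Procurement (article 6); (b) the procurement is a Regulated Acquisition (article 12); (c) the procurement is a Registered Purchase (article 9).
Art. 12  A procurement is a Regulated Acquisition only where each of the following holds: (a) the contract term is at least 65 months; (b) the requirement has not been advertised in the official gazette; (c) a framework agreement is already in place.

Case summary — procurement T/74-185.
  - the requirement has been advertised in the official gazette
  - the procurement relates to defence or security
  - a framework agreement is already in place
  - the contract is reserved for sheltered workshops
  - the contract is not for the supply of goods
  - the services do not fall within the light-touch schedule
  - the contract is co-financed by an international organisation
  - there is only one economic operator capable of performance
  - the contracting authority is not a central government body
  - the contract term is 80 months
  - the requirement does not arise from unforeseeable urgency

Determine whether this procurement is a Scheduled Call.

article 1 — Tier II Purchase: [more than one economic operator is capable of performance? no] AND [the contract is co-financed by an international organisation? yes] → not satisfied.
article 5 — Class-G Purchase: [the services fall within the light-touch schedule? no] OR [the contract is reserved for sheltered workshops? yes] → satisfied.
article 10 — Scheduled Call: [contract term: 80 months ≥ 65 months? yes] OR [not a Tier II Purchase (article 1)? yes] OR [Class-G Purchase (article 5)? yes] → satisfied.

Yes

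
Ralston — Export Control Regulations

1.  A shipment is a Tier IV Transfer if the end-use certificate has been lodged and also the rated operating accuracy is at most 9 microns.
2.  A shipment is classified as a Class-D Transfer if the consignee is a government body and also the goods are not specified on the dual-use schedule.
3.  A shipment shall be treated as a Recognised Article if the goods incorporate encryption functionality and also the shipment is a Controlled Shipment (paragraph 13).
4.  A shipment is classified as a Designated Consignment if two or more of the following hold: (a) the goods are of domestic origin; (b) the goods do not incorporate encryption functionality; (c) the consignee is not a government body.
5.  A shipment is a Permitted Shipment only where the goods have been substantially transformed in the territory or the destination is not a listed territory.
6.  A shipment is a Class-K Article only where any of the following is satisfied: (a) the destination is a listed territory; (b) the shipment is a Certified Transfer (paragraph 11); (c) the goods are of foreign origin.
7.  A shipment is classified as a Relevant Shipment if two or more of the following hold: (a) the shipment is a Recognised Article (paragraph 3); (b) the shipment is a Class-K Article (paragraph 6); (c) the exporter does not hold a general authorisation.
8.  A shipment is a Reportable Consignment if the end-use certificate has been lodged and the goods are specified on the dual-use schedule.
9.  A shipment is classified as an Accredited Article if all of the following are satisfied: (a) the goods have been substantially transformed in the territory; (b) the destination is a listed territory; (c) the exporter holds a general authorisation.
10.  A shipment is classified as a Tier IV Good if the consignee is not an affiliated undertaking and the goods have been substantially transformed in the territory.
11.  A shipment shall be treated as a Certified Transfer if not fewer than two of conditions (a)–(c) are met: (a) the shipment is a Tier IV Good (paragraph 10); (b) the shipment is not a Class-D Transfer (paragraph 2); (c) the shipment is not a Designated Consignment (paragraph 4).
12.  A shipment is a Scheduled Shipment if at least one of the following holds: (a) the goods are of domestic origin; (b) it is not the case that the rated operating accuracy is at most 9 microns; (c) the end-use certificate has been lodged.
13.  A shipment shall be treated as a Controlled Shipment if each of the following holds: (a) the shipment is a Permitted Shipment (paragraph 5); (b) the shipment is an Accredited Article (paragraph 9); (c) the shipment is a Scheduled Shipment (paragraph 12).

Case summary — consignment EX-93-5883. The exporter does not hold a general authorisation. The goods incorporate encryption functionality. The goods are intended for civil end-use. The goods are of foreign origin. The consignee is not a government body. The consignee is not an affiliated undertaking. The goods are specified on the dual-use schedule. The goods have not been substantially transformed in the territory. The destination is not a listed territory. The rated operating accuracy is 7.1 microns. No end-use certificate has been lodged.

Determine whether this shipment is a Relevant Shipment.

paragraph 5 — Permitted Shipment: [the goods have been substantially transformed in the territory? no] OR [the destination is not a listed territory? yes] → satisfied.
paragraph 9 — Accredited Article: [the goods have been substantially transformed in the territory? no] AND [the destination is a listed territory? no] AND [the exporter holds a general authorisation? no] → not satisfied.
paragraph 12 — Scheduled Shipment: [the goods are of domestic origin? no] OR [rated operating accuracy: 7.1 microns ≤ 9 microns? yes, so negated condition no] OR [the end-use certificate has been lodged? no] → not satisfied.
paragraph 13 — Controlled Shipment: [Permitted Shipment (paragraph 5)? yes] AND [Accredited Article (paragraph 9)? no] AND [Scheduled Shipment (paragraph 12)? no] → not satisfied.
paragraph 3 — Recognised Article: [the goods incorporate encryption functionality? yes] AND [Controlled Shipment (paragraph 13)? no] → not satisfied.
paragraph 10 — Tier IV Good: [the consignee is not an affiliated undertaking? yes] AND [the goods have been substantially transformed in the territory? no] → not satisfied.
paragraph 2 — Class-D Transfer: [the consignee is a government body? no] AND [the goods are not specified on the dual-use schedule? no] → not satisfied.
paragraph 4 — Designated Consignment: the goods are of domestic origin? no; the goods do not incorporate encryption functionality? no; the consignee is not a government body? yes — 1 of 3 hold (need ≥2) → not satisfied.
paragraph 11 — Certified Transfer: Tier IV Good (paragraph 10)? no; not a Class-D Transfer (paragraph 2)? yes; not a Designated Consignment (paragraph 4)? yes — 2 of 3 hold (need ≥2) → satisfied.
paragraph 6 — Class-K Article: [the destination is a listed territory? no] OR [Certified Transfer (paragraph 11)? yes] OR [the goods are of foreign origin? yes] → satisfied.
paragraph 7 — Relevant Shipment: Recognised Article (paragraph 3)? no; Class-K Article (paragraph 6)? yes; the exporter does not hold a general authorisation? yes — 2 of 3 hold (need ≥2) → satisfied.

Yes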